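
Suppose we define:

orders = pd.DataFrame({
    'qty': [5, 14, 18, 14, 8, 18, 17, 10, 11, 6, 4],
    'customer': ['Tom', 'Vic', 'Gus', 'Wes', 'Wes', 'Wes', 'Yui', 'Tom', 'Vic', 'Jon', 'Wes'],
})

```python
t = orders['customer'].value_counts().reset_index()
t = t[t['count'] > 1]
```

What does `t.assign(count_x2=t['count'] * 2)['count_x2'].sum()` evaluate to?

value_counts of customer:
customer
Wes    4
Tom    2
Vic    2
Gus    1
Yui    1
Jon    1
Name: count, dtype: int64
reset_index():
  customer  count
0      Wes      4
1      Tom      2
2      Vic      2
3      Gus      1
4      Yui      1
5      Jon      1
filter rows where count > 1:
  customer  count
0      Wes      4
1      Tom      2
2      Vic      2
add column count_x2 = t['count'] * 2:
  customer  count  count_x2
0      Wes      4         8
1      Tom      2         4
2      Vic      2         4
The sum of column 'count_x2' is 16.

16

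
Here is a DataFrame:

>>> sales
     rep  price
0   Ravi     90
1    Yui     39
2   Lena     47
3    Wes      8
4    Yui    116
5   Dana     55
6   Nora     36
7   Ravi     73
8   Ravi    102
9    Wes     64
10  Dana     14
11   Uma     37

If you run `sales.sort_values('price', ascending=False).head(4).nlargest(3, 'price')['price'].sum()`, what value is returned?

sort by price descending:
     rep  price
4    Yui    116
8   Ravi    102
0   Ravi     90
7   Ravi     73
9    Wes     64
5   Dana     55
2   Lena     47
1    Yui     39
11   Uma     37
6   Nora     36
10  Dana     14
3    Wes      8
take first 4 rows:
    rep  price
4   Yui    116
8  Ravi    102
0  Ravi     90
7  Ravi     73
take 3 rows with largest price:
    rep  price
4   Yui    116
8  Ravi    102
0  Ravi     90
Hence 308.

308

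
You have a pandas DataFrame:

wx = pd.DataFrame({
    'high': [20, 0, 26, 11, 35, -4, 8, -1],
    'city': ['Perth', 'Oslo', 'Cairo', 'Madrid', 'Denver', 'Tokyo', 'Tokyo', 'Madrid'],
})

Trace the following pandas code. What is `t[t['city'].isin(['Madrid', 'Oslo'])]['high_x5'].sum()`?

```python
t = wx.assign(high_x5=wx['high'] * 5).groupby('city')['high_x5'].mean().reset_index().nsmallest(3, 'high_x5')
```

add column high_x5 = wx['high'] * 5:
   high    city  high_x5
0    20   Perth      100
1     0    Oslo        0
2    26   Cairo      130
3    11  Madrid       55
4    35  Denver      175
5    -4   Tokyo      -20
6     8   Tokyo       40
7    -1  Madrid       -5
group by city, mean of high_x5:
city
Cairo     130.0
Denver    175.0
Madrid     25.0
Oslo        0.0
Perth     100.0
Tokyo      10.0
Name: high_x5, dtype: float64
reset_index():
     city  high_x5
0   Cairo    130.0
1  Denver    175.0
2  Madrid     25.0
3    Oslo      0.0
4   Perth    100.0
5   Tokyo     10.0
take 3 rows with smallest high_x5:
     city  high_x5
3    Oslo      0.0
5   Tokyo     10.0
2  Madrid     25.0
filter rows where city in ['Madrid', 'Oslo']:
     city  high_x5
3    Oslo      0.0
2  Madrid     25.0
Finally, sum of column 'high_x5' = 25.0.

25.0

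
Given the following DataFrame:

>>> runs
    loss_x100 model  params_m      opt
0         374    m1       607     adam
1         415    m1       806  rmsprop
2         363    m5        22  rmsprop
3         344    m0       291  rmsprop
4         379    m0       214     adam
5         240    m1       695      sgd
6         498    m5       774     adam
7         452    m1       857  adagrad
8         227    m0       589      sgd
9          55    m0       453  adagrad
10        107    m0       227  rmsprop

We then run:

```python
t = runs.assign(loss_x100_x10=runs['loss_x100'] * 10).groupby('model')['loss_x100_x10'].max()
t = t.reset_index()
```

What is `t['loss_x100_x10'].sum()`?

add column loss_x100_x10 = runs['loss_x100'] * 10:
    loss_x100 model  params_m      opt  loss_x100_x10
0         374    m1       607     adam           3740
1         415    m1       806  rmsprop           4150
2         363    m5        22  rmsprop           3630
3         344    m0       291  rmsprop           3440
4         379    m0       214     adam           3790
5         240    m1       695      sgd           2400
6         498    m5       774     adam           4980
7         452    m1       857  adagrad           4520
8         227    m0       589      sgd           2270
9          55    m0       453  adagrad            550
10        107    m0       227  rmsprop           1070
group by model, max of loss_x100_x10:
model
m0    3790
m1    4520
m5    4980
Name: loss_x100_x10, dtype: int64
reset_index():
  model  loss_x100_x10
0    m0           3790
1    m1           4520
2    m5           4980
Finally, sum of column 'loss_x100_x10' = 13290.

13290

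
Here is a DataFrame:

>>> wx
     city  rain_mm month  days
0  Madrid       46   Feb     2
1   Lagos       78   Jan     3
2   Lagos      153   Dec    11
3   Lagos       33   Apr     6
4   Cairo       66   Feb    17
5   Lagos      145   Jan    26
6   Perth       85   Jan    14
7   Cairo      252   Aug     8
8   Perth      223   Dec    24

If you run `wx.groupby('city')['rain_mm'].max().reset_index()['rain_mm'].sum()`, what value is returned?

group by city, max of rain_mm:
city
Cairo     252
Lagos     153
Madrid     46
Perth     223
Name: rain_mm, dtype: int64
reset_index():
     city  rain_mm
0   Cairo      252
1   Lagos      153
2  Madrid       46
3   Perth      223

674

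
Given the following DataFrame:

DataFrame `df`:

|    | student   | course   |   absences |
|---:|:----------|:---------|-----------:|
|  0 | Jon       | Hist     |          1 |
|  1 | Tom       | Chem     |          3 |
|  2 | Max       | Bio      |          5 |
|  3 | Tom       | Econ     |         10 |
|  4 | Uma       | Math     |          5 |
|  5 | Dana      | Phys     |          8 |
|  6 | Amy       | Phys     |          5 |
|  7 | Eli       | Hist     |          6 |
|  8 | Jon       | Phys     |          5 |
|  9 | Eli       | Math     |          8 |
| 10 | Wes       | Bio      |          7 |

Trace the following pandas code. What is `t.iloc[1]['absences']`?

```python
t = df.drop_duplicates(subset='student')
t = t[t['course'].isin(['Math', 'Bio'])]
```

drop duplicate student (keep=first):
   student course  absences
0      Jon   Hist         1
1      Tom   Chem         3
2      Max    Bio         5
4      Uma   Math         5
5     Dana   Phys         8
6      Amy   Phys         5
7      Eli   Hist         6
10     Wes    Bio         7
filter rows where course in ['Math', 'Bio']:
   student course  absences
2      Max    Bio         5
4      Uma   Math         5
10     Wes    Bio         7
So iloc[1]['absences'] = 5.

5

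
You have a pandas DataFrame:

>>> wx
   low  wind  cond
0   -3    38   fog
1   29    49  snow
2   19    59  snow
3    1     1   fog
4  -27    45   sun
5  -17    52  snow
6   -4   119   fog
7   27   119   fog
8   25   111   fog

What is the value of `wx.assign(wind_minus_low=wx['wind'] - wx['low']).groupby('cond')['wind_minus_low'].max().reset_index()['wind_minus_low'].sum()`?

add column wind_minus_low = wx['wind'] - wx['low']:
   low  wind  cond  wind_minus_low
0   -3    38   fog              41
1   29    49  snow              20
2   19    59  snow              40
3    1     1   fog               0
4  -27    45   sun              72
5  -17    52  snow              69
6   -4   119   fog             123
7   27   119   fog              92
8   25   111   fog              86
group by cond, max of wind_minus_low:
cond
fog     123
snow     69
sun      72
Name: wind_minus_low, dtype: int64
reset_index():
   cond  wind_minus_low
0   fog             123
1  snow              69
2   sun              72

264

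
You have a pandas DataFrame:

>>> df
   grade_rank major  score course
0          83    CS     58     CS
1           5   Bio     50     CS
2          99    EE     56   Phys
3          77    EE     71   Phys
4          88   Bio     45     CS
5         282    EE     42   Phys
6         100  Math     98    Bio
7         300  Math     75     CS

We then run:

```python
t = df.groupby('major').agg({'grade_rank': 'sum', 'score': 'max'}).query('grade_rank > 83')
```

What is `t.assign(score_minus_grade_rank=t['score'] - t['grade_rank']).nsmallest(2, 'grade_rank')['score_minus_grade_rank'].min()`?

-302

group by major: sum(grade_rank), max(score):
       grade_rank  score
major                   
Bio            93     50
CS             83     58
EE            458     71
Math          400     98
filter rows where grade_rank > 83:
       grade_rank  score
major                   
Bio            93     50
EE            458     71
Math          400     98
add column score_minus_grade_rank = t['score'] - t['grade_rank']:
       grade_rank  score  score_minus_grade_rank
major                                           
Bio            93     50                     -43
EE            458     71                    -387
Math          400     98                    -302
take 2 rows with smallest grade_rank:
       grade_rank  score  score_minus_grade_rank
major                                           
Bio            93     50                     -43
Math          400     98                    -302
The min of column 'score_minus_grade_rank' is -302.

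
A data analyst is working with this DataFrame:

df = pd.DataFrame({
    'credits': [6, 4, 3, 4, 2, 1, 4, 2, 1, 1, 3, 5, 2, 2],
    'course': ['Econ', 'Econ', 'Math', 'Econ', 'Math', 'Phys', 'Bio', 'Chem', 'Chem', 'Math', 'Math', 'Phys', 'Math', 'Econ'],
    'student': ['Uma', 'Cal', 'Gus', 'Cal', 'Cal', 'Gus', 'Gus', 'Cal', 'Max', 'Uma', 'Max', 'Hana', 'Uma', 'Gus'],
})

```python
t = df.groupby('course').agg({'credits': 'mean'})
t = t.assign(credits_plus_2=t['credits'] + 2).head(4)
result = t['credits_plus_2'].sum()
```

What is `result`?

group by course, mean of credits:
        credits
course         
Bio         4.0
Chem        1.5
Econ        4.0
Math        2.2
Phys        3.0
add column credits_plus_2 = t['credits'] + 2:
        credits  credits_plus_2
course                         
Bio         4.0             6.0
Chem        1.5             3.5
Econ        4.0             6.0
Math        2.2             4.2
Phys        3.0             5.0
take first 4 rows:
        credits  credits_plus_2
course                         
Bio         4.0             6.0
Chem        1.5             3.5
Econ        4.0             6.0
Math        2.2             4.2
Taking the sum of column 'credits_plus_2' gives 19.7.

19.7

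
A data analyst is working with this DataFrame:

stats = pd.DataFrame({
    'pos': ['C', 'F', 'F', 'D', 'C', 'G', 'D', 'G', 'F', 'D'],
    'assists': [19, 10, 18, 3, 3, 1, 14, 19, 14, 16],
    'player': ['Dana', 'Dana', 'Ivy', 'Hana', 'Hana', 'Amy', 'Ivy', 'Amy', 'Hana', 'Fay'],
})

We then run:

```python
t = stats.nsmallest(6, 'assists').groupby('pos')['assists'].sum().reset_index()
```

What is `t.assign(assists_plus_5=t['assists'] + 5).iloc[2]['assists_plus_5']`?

take 6 rows with smallest assists:
  pos  assists player
5   G        1    Amy
3   D        3   Hana
4   C        3   Hana
1   F       10   Dana
6   D       14    Ivy
8   F       14   Hana
group by pos, sum of assists:
pos
C     3
D    17
F    24
G     1
Name: assists, dtype: int64
reset_index():
  pos  assists
0   C        3
1   D       17
2   F       24
3   G        1
add column assists_plus_5 = t['assists'] + 5:
  pos  assists  assists_plus_5
0   C        3               8
1   D       17              22
2   F       24              29
3   G        1               6
Then the value at position 2, column 'assists_plus_5': 29

29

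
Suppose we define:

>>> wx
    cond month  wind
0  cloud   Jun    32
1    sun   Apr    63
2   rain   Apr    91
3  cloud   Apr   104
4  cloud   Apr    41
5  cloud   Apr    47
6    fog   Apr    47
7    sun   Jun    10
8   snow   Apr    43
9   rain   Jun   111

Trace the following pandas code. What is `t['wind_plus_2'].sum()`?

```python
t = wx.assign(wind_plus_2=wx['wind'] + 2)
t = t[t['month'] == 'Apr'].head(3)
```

add column wind_plus_2 = wx['wind'] + 2:
    cond month  wind  wind_plus_2
0  cloud   Jun    32           34
1    sun   Apr    63           65
2   rain   Apr    91           93
3  cloud   Apr   104          106
4  cloud   Apr    41           43
5  cloud   Apr    47           49
6    fog   Apr    47           49
7    sun   Jun    10           12
8   snow   Apr    43           45
9   rain   Jun   111          113
filter rows where month == 'Apr':
    cond month  wind  wind_plus_2
1    sun   Apr    63           65
2   rain   Apr    91           93
3  cloud   Apr   104          106
4  cloud   Apr    41           43
5  cloud   Apr    47           49
6    fog   Apr    47           49
8   snow   Apr    43           45
take first 3 rows:
    cond month  wind  wind_plus_2
1    sun   Apr    63           65
2   rain   Apr    91           93
3  cloud   Apr   104          106
sum of column 'wind_plus_2' → 264

264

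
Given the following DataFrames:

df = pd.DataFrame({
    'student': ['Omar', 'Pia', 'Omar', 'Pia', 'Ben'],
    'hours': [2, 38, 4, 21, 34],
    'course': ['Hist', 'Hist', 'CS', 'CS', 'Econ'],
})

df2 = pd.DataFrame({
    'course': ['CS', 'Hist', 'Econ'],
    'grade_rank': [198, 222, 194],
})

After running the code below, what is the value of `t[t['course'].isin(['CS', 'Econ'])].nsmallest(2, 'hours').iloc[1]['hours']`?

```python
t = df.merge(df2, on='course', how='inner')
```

21

merge on 'course' (how='inner') → 5 rows:
  student  hours course  grade_rank
0    Omar      2   Hist         222
1     Pia     38   Hist         222
2    Omar      4     CS         198
3     Pia     21     CS         198
4     Ben     34   Econ         194
filter rows where course in ['CS', 'Econ']:
  student  hours course  grade_rank
2    Omar      4     CS         198
3     Pia     21     CS         198
4     Ben     34   Econ         194
take 2 rows with smallest hours:
  student  hours course  grade_rank
2    Omar      4     CS         198
3     Pia     21     CS         198
Then the value at position 1, column 'hours': 21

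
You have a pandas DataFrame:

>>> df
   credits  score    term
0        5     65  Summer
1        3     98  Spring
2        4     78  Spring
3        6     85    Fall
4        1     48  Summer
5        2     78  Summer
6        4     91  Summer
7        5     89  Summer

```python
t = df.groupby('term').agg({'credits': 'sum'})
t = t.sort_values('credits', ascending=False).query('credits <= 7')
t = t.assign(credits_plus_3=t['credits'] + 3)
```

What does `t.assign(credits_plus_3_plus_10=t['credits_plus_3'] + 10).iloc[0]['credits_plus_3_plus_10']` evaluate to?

20

group by term, sum of credits:
        credits
term           
Fall          6
Spring        7
Summer       17
sort by credits descending:
        credits
term           
Summer       17
Spring        7
Fall          6
filter rows where credits <= 7:
        credits
term           
Spring        7
Fall          6
add column credits_plus_3 = t['credits'] + 3:
        credits  credits_plus_3
term                           
Spring        7              10
Fall          6               9
add column credits_plus_3_plus_10 = t['credits_plus_3'] + 10:
        credits  credits_plus_3  credits_plus_3_plus_10
term                                                   
Spring        7              10                      20
Fall          6               9                      19
So iloc[0]['credits_plus_3_plus_10'] = 20.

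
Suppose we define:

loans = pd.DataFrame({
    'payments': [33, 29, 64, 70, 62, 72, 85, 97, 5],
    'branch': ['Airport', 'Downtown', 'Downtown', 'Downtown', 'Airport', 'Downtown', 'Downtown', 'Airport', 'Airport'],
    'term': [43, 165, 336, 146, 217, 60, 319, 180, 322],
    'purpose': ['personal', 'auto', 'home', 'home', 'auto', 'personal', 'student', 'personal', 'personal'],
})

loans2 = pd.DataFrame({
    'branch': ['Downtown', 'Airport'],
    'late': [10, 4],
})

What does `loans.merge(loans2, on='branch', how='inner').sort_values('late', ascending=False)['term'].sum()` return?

1788

merge on 'branch' (how='inner') → 9 rows:
   payments    branch  term   purpose  late
0        33   Airport    43  personal     4
1        29  Downtown   165      auto    10
2        64  Downtown   336      home    10
3        70  Downtown   146      home    10
4        62   Airport   217      auto     4
5        72  Downtown    60  personal    10
6        85  Downtown   319   student    10
7        97   Airport   180  personal     4
8         5   Airport   322  personal     4
sort by late descending:
   payments    branch  term   purpose  late
1        29  Downtown   165      auto    10
2        64  Downtown   336      home    10
3        70  Downtown   146      home    10
5        72  Downtown    60  personal    10
6        85  Downtown   319   student    10
0        33   Airport    43  personal     4
4        62   Airport   217      auto     4
7        97   Airport   180  personal     4
8         5   Airport   322  personal     4
The sum of column 'term' is 1788.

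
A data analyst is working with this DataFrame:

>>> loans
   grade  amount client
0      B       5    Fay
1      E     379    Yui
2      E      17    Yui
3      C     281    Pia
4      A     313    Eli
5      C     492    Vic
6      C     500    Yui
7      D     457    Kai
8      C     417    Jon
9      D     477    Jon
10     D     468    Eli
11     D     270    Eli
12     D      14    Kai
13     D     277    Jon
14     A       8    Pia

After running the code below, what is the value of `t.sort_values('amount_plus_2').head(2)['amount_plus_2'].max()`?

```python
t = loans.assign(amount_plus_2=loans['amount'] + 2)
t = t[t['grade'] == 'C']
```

419

add column amount_plus_2 = loans['amount'] + 2:
   grade  amount client  amount_plus_2
0      B       5    Fay              7
1      E     379    Yui            381
2      E      17    Yui             19
3      C     281    Pia            283
4      A     313    Eli            315
5      C     492    Vic            494
6      C     500    Yui            502
7      D     457    Kai            459
8      C     417    Jon            419
9      D     477    Jon            479
10     D     468    Eli            470
11     D     270    Eli            272
12     D      14    Kai             16
13     D     277    Jon            279
14     A       8    Pia             10
filter rows where grade == 'C':
  grade  amount client  amount_plus_2
3     C     281    Pia            283
5     C     492    Vic            494
6     C     500    Yui            502
8     C     417    Jon            419
sort by amount_plus_2:
  grade  amount client  amount_plus_2
3     C     281    Pia            283
8     C     417    Jon            419
5     C     492    Vic            494
6     C     500    Yui            502
take first 2 rows:
  grade  amount client  amount_plus_2
3     C     281    Pia            283
8     C     417    Jon            419
max of column 'amount_plus_2' → 419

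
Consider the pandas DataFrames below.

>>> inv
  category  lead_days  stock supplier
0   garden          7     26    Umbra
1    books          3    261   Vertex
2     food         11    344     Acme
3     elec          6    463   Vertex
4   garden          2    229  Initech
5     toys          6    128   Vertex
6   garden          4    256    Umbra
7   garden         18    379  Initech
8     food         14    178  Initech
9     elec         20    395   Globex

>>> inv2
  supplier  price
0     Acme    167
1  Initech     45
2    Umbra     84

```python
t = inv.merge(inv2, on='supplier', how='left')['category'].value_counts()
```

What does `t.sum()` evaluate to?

10

merge on 'supplier' (how='left') → 10 rows:
  category  lead_days  stock supplier  price
0   garden          7     26    Umbra   84.0
1    books          3    261   Vertex    NaN
2     food         11    344     Acme  167.0
3     elec          6    463   Vertex    NaN
4   garden          2    229  Initech   45.0
5     toys          6    128   Vertex    NaN
6   garden          4    256    Umbra   84.0
7   garden         18    379  Initech   45.0
8     food         14    178  Initech   45.0
9     elec         20    395   Globex    NaN
value_counts of category:
category
garden    4
food      2
elec      2
books     1
toys      1
Name: count, dtype: int64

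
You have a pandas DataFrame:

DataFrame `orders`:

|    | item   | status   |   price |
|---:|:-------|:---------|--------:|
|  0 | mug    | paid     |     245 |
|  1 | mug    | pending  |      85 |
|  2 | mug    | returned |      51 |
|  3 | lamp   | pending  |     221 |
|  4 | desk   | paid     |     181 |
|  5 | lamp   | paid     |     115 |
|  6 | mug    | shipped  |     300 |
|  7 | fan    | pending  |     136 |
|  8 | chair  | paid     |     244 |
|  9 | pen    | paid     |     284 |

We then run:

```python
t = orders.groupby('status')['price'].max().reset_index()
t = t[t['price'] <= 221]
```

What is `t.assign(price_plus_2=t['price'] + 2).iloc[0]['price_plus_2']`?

group by status, max of price:
status
paid        284
pending     221
returned     51
shipped     300
Name: price, dtype: int64
reset_index():
     status  price
0      paid    284
1   pending    221
2  returned     51
3   shipped    300
filter rows where price <= 221:
     status  price
1   pending    221
2  returned     51
add column price_plus_2 = t['price'] + 2:
     status  price  price_plus_2
1   pending    221           223
2  returned     51            53

223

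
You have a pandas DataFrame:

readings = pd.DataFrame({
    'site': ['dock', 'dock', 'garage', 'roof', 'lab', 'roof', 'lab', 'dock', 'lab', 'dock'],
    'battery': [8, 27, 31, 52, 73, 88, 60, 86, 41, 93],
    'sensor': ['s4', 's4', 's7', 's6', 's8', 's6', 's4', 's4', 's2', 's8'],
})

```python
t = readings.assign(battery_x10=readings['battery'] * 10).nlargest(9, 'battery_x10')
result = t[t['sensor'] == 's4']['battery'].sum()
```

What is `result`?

173

add column battery_x10 = readings['battery'] * 10:
     site  battery sensor  battery_x10
0    dock        8     s4           80
1    dock       27     s4          270
2  garage       31     s7          310
3    roof       52     s6          520
4     lab       73     s8          730
5    roof       88     s6          880
6     lab       60     s4          600
7    dock       86     s4          860
8     lab       41     s2          410
9    dock       93     s8          930
take 9 rows with largest battery_x10:
     site  battery sensor  battery_x10
9    dock       93     s8          930
5    roof       88     s6          880
7    dock       86     s4          860
4     lab       73     s8          730
6     lab       60     s4          600
3    roof       52     s6          520
8     lab       41     s2          410
2  garage       31     s7          310
1    dock       27     s4          270
filter rows where sensor == 's4':
   site  battery sensor  battery_x10
7  dock       86     s4          860
6   lab       60     s4          600
1  dock       27     s4          270
Taking the sum of column 'battery' gives 173.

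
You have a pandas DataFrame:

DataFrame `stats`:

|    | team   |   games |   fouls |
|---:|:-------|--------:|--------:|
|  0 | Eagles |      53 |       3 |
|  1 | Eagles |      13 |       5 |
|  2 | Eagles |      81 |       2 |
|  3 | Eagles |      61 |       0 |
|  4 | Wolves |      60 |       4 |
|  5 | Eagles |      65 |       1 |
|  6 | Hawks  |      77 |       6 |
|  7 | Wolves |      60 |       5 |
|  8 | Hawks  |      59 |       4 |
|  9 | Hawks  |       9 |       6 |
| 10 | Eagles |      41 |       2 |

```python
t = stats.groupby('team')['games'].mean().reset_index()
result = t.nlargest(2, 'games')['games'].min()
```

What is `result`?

group by team, mean of games:
team
Eagles    52.333333
Hawks     48.333333
Wolves    60.000000
Name: games, dtype: float64
reset_index():
     team      games
0  Eagles  52.333333
1   Hawks  48.333333
2  Wolves  60.000000
take 2 rows with largest games:
     team      games
2  Wolves  60.000000
0  Eagles  52.333333
min of column 'games' → 52.3333333333

52.3333333333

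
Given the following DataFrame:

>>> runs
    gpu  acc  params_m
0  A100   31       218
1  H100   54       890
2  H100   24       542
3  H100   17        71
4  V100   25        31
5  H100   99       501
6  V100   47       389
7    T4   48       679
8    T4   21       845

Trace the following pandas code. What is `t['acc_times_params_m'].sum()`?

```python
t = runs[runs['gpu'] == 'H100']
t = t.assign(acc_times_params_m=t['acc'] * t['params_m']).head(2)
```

61068

filter rows where gpu == 'H100':
    gpu  acc  params_m
1  H100   54       890
2  H100   24       542
3  H100   17        71
5  H100   99       501
add column acc_times_params_m = t['acc'] * t['params_m']:
    gpu  acc  params_m  acc_times_params_m
1  H100   54       890               48060
2  H100   24       542               13008
3  H100   17        71                1207
5  H100   99       501               49599
take first 2 rows:
    gpu  acc  params_m  acc_times_params_m
1  H100   54       890               48060
2  H100   24       542               13008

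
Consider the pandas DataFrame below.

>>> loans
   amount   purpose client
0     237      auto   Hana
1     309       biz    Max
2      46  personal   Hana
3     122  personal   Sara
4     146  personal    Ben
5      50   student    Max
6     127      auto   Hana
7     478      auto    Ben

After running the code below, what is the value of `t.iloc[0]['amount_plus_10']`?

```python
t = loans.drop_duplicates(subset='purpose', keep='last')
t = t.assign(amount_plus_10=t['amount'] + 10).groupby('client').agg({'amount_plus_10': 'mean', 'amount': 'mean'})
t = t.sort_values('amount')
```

189.5

drop duplicate purpose (keep=last):
   amount   purpose client
1     309       biz    Max
4     146  personal    Ben
5      50   student    Max
7     478      auto    Ben
add column amount_plus_10 = t['amount'] + 10:
   amount   purpose client  amount_plus_10
1     309       biz    Max             319
4     146  personal    Ben             156
5      50   student    Max              60
7     478      auto    Ben             488
group by client: mean(amount_plus_10), mean(amount):
        amount_plus_10  amount
client                        
Ben              322.0   312.0
Max              189.5   179.5
sort by amount:
        amount_plus_10  amount
client                        
Max              189.5   179.5
Ben              322.0   312.0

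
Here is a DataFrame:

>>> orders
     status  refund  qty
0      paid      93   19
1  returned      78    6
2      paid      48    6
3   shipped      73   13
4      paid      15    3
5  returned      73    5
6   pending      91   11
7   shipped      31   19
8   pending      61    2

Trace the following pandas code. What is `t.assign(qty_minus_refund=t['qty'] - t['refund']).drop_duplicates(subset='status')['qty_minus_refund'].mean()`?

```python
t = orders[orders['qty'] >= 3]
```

-71.5

filter rows where qty >= 3:
     status  refund  qty
0      paid      93   19
1  returned      78    6
2      paid      48    6
3   shipped      73   13
4      paid      15    3
5  returned      73    5
6   pending      91   11
7   shipped      31   19
add column qty_minus_refund = t['qty'] - t['refund']:
     status  refund  qty  qty_minus_refund
0      paid      93   19               -74
1  returned      78    6               -72
2      paid      48    6               -42
3   shipped      73   13               -60
4      paid      15    3               -12
5  returned      73    5               -68
6   pending      91   11               -80
7   shipped      31   19               -12
drop duplicate status (keep=first):
     status  refund  qty  qty_minus_refund
0      paid      93   19               -74
1  returned      78    6               -72
3   shipped      73   13               -60
6   pending      91   11               -80
mean of column 'qty_minus_refund' → -71.5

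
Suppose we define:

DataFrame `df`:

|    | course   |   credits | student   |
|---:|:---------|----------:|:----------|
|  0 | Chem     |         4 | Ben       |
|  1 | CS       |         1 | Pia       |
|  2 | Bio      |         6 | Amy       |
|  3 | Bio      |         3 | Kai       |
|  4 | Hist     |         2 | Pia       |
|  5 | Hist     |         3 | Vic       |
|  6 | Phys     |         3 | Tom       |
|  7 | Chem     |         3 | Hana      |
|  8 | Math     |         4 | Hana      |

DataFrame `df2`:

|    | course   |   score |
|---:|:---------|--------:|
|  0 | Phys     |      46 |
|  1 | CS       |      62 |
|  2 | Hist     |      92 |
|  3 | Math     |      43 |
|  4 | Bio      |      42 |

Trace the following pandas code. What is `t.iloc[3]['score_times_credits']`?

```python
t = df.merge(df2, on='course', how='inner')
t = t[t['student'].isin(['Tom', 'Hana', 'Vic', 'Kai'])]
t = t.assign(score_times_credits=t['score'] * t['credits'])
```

merge on 'course' (how='inner') → 7 rows:
  course  credits student  score
0     CS        1     Pia     62
1    Bio        6     Amy     42
2    Bio        3     Kai     42
3   Hist        2     Pia     92
4   Hist        3     Vic     92
5   Phys        3     Tom     46
6   Math        4    Hana     43
filter rows where student in ['Tom', 'Hana', 'Vic', 'Kai']:
  course  credits student  score
2    Bio        3     Kai     42
4   Hist        3     Vic     92
5   Phys        3     Tom     46
6   Math        4    Hana     43
add column score_times_credits = t['score'] * t['credits']:
  course  credits student  score  score_times_credits
2    Bio        3     Kai     42                  126
4   Hist        3     Vic     92                  276
5   Phys        3     Tom     46                  138
6   Math        4    Hana     43                  172
So iloc[3]['score_times_credits'] = 172.

172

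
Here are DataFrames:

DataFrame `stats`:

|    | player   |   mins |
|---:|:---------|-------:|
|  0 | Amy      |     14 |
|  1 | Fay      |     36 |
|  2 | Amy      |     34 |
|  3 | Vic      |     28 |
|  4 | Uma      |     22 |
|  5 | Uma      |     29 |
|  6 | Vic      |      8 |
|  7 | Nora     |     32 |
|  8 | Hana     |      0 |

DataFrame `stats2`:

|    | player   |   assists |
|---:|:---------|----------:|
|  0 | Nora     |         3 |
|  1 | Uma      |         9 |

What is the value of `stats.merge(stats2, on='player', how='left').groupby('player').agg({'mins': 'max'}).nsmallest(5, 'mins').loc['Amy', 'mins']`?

34

merge on 'player' (how='left') → 9 rows:
  player  mins  assists
0    Amy    14      NaN
1    Fay    36      NaN
2    Amy    34      NaN
3    Vic    28      NaN
4    Uma    22      9.0
5    Uma    29      9.0
6    Vic     8      NaN
7   Nora    32      3.0
8   Hana     0      NaN
group by player, max of mins:
        mins
player      
Amy       34
Fay       36
Hana       0
Nora      32
Uma       29
Vic       28
take 5 rows with smallest mins:
        mins
player      
Hana       0
Vic       28
Uma       29
Nora      32
Amy       34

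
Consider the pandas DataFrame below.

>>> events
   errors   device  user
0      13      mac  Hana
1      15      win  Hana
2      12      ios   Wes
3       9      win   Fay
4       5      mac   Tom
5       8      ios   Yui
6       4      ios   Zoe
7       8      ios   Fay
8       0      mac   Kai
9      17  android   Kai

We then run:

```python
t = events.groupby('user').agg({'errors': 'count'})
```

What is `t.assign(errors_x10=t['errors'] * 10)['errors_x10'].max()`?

20

group by user, count of errors:
      errors
user        
Fay        2
Hana       2
Kai        2
Tom        1
Wes        1
Yui        1
Zoe        1
add column errors_x10 = t['errors'] * 10:
      errors  errors_x10
user                    
Fay        2          20
Hana       2          20
Kai        2          20
Tom        1          10
Wes        1          10
Yui        1          10
Zoe        1          10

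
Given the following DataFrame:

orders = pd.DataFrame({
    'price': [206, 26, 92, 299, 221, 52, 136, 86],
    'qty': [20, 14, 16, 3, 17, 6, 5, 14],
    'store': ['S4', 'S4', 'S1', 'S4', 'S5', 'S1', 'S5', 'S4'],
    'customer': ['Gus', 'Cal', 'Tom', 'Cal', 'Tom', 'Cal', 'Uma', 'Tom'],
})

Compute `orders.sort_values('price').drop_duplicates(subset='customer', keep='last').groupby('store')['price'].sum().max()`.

sort by price:
   price  qty store customer
1     26   14    S4      Cal
5     52    6    S1      Cal
7     86   14    S4      Tom
2     92   16    S1      Tom
6    136    5    S5      Uma
0    206   20    S4      Gus
4    221   17    S5      Tom
3    299    3    S4      Cal
drop duplicate customer (keep=last):
   price  qty store customer
6    136    5    S5      Uma
0    206   20    S4      Gus
4    221   17    S5      Tom
3    299    3    S4      Cal
group by store, sum of price:
store
S4    505
S5    357
Name: price, dtype: int64
Finally, max of the resulting series = 505.

505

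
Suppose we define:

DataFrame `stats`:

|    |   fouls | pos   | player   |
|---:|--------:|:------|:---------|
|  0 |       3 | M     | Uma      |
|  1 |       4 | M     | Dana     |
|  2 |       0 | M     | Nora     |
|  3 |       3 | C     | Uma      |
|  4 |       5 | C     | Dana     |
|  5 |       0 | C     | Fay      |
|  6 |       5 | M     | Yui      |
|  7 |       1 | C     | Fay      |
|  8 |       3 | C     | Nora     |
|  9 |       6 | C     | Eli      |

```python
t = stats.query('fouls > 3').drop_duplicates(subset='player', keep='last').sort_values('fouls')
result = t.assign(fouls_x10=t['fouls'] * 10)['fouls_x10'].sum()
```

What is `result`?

160

filter rows where fouls > 3:
   fouls pos player
1      4   M   Dana
4      5   C   Dana
6      5   M    Yui
9      6   C    Eli
drop duplicate player (keep=last):
   fouls pos player
4      5   C   Dana
6      5   M    Yui
9      6   C    Eli
sort by fouls:
   fouls pos player
4      5   C   Dana
6      5   M    Yui
9      6   C    Eli
add column fouls_x10 = t['fouls'] * 10:
   fouls pos player  fouls_x10
4      5   C   Dana         50
6      5   M    Yui         50
9      6   C    Eli         60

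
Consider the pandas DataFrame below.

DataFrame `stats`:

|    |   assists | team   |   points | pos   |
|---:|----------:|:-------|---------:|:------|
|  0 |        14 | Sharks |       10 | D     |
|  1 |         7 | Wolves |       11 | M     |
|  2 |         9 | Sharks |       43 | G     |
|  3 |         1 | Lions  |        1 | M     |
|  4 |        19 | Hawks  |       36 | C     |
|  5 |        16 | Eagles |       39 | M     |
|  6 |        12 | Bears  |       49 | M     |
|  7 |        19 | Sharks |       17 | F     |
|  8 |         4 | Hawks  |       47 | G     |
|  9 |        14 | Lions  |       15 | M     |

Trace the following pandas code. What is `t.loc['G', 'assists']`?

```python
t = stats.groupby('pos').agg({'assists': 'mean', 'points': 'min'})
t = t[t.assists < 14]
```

group by pos: mean(assists), min(points):
     assists  points
pos                 
C       19.0      36
D       14.0      10
F       19.0      17
G        6.5      43
M       10.0       1
filter rows where assists < 14:
     assists  points
pos                 
G        6.5      43
M       10.0       1

6.5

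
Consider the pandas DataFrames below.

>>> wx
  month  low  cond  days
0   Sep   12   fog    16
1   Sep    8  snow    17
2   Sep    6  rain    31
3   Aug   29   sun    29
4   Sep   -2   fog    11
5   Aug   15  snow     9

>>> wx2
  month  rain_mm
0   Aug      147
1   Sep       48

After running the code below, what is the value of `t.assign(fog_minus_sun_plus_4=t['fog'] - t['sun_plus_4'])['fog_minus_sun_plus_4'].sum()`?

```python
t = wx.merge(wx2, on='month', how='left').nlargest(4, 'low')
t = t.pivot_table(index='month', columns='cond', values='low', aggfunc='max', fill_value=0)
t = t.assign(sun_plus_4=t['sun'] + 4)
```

-25

merge on 'month' (how='left') → 6 rows:
  month  low  cond  days  rain_mm
0   Sep   12   fog    16       48
1   Sep    8  snow    17       48
2   Sep    6  rain    31       48
3   Aug   29   sun    29      147
4   Sep   -2   fog    11       48
5   Aug   15  snow     9      147
take 4 rows with largest low:
  month  low  cond  days  rain_mm
3   Aug   29   sun    29      147
5   Aug   15  snow     9      147
0   Sep   12   fog    16       48
1   Sep    8  snow    17       48
pivot: rows=month, cols=cond, max(low):
cond   fog  snow  sun
month                
Aug      0    15   29
Sep     12     8    0
add column sun_plus_4 = t['sun'] + 4:
cond   fog  snow  sun  sun_plus_4
month                            
Aug      0    15   29          33
Sep     12     8    0           4
add column fog_minus_sun_plus_4 = t['fog'] - t['sun_plus_4']:
cond   fog  snow  sun  sun_plus_4  fog_minus_sun_plus_4
month                                                  
Aug      0    15   29          33                   -33
Sep     12     8    0           4                     8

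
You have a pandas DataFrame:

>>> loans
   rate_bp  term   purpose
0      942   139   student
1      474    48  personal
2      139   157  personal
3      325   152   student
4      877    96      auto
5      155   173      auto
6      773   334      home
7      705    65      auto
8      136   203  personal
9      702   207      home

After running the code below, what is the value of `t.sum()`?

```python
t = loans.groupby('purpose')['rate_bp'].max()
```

3066

group by purpose, max of rate_bp:
purpose
auto        877
home        773
personal    474
student     942
Name: rate_bp, dtype: int64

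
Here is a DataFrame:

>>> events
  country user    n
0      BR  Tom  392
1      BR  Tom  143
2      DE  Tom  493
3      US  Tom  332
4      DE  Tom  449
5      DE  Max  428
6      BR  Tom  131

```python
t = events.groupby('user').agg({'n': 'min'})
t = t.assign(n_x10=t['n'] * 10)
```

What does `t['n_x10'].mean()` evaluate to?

2795.0

group by user, min of n:
        n
user     
Max   428
Tom   131
add column n_x10 = t['n'] * 10:
        n  n_x10
user            
Max   428   4280
Tom   131   1310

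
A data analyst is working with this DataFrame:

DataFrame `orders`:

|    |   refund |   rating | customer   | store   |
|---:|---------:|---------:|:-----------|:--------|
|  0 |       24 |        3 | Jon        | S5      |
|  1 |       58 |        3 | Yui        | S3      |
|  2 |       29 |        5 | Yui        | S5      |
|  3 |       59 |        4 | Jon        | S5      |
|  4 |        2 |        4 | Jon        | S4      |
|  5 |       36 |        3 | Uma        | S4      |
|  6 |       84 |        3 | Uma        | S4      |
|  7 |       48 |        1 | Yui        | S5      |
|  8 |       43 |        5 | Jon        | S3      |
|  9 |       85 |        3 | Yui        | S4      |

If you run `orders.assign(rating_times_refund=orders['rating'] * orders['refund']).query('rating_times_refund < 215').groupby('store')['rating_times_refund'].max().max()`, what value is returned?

174

add column rating_times_refund = orders['rating'] * orders['refund']:
   refund  rating customer store  rating_times_refund
0      24       3      Jon    S5                   72
1      58       3      Yui    S3                  174
2      29       5      Yui    S5                  145
3      59       4      Jon    S5                  236
4       2       4      Jon    S4                    8
5      36       3      Uma    S4                  108
6      84       3      Uma    S4                  252
7      48       1      Yui    S5                   48
8      43       5      Jon    S3                  215
9      85       3      Yui    S4                  255
filter rows where rating_times_refund < 215:
   refund  rating customer store  rating_times_refund
0      24       3      Jon    S5                   72
1      58       3      Yui    S3                  174
2      29       5      Yui    S5                  145
4       2       4      Jon    S4                    8
5      36       3      Uma    S4                  108
7      48       1      Yui    S5                   48
group by store, max of rating_times_refund:
store
S3    174
S4    108
S5    145
Name: rating_times_refund, dtype: int64
Then the max of the resulting series: 174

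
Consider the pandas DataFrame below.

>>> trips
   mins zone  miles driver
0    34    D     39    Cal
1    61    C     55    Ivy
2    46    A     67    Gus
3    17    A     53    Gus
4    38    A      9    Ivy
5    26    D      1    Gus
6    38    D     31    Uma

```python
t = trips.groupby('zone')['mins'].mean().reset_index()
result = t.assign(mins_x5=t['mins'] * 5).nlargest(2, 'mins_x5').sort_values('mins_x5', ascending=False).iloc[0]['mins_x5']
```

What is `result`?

305.0

group by zone, mean of mins:
zone
A    33.666667
C    61.000000
D    32.666667
Name: mins, dtype: float64
reset_index():
  zone       mins
0    A  33.666667
1    C  61.000000
2    D  32.666667
add column mins_x5 = t['mins'] * 5:
  zone       mins     mins_x5
0    A  33.666667  168.333333
1    C  61.000000  305.000000
2    D  32.666667  163.333333
take 2 rows with largest mins_x5:
  zone       mins     mins_x5
1    C  61.000000  305.000000
0    A  33.666667  168.333333
sort by mins_x5 descending:
  zone       mins     mins_x5
1    C  61.000000  305.000000
0    A  33.666667  168.333333
Reading off the value at position 0, column 'mins_x5', we get 305.0.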